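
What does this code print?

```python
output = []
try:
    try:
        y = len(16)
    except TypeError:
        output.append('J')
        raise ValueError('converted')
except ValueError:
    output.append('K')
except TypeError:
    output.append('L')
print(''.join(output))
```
JK

New ValueError raised, caught by outer ValueError handler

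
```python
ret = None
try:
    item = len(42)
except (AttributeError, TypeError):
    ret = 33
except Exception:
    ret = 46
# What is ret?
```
33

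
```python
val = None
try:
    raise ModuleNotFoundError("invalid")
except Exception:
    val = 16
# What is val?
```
16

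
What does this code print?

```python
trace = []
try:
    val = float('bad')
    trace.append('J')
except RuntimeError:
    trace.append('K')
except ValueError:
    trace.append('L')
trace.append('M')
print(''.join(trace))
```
LM

ValueError is caught by its specific handler, not RuntimeError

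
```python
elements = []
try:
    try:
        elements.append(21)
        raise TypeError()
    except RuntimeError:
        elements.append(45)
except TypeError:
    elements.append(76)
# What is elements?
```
[21, 76]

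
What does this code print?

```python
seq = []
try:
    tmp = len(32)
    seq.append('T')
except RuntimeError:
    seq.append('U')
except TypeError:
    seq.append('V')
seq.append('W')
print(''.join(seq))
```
VW

TypeError is caught by its specific handler, not RuntimeError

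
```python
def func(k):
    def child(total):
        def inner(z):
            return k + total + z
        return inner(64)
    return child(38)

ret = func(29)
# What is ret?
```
131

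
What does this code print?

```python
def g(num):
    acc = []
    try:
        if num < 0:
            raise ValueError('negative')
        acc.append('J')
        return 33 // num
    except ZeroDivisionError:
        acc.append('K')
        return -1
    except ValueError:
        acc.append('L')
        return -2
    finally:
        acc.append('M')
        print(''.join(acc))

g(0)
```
JKM

num=0 causes ZeroDivisionError, caught, finally prints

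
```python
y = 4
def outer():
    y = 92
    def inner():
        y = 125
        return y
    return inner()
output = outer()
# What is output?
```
125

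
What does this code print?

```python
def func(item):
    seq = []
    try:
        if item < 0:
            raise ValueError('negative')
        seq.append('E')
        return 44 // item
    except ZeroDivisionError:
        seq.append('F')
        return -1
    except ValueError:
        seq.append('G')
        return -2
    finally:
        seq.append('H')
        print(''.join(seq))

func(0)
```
EFH

item=0 causes ZeroDivisionError, caught, finally prints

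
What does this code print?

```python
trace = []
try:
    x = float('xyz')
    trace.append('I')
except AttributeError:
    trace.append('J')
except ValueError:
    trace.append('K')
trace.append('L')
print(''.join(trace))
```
KL

ValueError is caught by its specific handler, not AttributeError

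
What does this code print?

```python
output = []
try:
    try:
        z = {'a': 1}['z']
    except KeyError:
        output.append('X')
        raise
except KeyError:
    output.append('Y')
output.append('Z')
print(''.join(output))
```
XYZ

raise without argument re-raises current exception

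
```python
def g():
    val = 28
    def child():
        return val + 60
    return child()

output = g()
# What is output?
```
88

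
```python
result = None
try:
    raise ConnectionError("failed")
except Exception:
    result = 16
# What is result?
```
16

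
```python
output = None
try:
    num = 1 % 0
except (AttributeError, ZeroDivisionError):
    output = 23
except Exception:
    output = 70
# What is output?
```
23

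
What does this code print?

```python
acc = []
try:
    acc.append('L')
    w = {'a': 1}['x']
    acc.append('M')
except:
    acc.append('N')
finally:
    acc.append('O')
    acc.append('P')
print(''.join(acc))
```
LNOP

Code before exception runs, then except, then all of finally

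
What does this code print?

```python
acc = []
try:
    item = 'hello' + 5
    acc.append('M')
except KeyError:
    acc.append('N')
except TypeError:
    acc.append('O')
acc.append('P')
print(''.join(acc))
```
OP

TypeError is caught by its specific handler, not KeyError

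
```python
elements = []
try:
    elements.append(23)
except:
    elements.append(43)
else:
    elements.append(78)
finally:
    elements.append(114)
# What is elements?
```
[23, 78, 114]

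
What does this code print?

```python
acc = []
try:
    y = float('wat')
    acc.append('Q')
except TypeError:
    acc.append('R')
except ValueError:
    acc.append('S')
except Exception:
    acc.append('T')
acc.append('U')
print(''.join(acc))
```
SU

ValueError matches before generic Exception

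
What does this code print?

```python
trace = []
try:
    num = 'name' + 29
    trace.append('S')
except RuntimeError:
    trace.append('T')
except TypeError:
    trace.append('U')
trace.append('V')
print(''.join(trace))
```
UV

TypeError is caught by its specific handler, not RuntimeError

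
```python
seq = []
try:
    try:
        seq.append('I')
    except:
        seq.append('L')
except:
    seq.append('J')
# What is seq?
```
['I']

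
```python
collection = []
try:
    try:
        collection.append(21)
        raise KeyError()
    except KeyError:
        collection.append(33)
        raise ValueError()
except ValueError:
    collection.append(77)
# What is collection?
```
[21, 33, 77]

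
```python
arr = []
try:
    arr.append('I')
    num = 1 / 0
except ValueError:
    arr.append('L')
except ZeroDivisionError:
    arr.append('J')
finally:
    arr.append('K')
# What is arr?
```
['I', 'J', 'K']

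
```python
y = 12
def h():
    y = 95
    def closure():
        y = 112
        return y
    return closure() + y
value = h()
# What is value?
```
207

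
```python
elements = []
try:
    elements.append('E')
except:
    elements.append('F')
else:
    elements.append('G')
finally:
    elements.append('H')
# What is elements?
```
['E', 'G', 'H']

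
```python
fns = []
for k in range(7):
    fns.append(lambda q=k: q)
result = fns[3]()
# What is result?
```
3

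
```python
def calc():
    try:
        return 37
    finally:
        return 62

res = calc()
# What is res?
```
62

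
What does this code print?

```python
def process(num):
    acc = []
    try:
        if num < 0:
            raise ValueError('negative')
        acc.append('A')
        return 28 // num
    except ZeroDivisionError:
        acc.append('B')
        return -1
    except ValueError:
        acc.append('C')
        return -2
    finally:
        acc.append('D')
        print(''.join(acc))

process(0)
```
ABD

num=0 causes ZeroDivisionError, caught, finally prints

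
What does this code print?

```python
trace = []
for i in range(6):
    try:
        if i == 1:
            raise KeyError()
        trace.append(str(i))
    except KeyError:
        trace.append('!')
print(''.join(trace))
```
0!2345

Exception on i=1 caught, loop continues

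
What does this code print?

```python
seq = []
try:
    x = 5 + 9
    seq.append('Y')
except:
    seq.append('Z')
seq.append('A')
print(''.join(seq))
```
YA

No exception, try block completes normally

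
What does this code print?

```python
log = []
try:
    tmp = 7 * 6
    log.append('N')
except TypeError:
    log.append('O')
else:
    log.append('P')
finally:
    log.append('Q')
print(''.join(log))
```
NPQ

else runs before finally when no exception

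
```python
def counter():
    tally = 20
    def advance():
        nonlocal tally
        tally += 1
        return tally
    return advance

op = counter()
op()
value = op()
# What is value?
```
22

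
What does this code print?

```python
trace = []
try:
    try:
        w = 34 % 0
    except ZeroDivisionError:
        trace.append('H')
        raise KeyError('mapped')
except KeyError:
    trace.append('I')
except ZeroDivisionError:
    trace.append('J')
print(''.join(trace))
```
HI

New KeyError raised, caught by outer KeyError handler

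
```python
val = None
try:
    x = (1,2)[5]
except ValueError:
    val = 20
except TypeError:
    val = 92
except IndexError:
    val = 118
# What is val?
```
118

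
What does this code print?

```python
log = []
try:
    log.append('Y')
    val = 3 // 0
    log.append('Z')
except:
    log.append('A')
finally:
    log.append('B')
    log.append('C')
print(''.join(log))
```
YABC

Code before exception runs, then except, then all of finally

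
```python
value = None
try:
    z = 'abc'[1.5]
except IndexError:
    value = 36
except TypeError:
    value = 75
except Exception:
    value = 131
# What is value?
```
75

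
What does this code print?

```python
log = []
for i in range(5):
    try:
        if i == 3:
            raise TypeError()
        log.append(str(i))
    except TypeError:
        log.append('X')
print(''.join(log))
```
012X4

Exception on i=3 caught, loop continues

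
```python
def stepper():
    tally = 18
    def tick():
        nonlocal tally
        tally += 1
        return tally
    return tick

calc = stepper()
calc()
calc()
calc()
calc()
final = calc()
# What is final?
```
23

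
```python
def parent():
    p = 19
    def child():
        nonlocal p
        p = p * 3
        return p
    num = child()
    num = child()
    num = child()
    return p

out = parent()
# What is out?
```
513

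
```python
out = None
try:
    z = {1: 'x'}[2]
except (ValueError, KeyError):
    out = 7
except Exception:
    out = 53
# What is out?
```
7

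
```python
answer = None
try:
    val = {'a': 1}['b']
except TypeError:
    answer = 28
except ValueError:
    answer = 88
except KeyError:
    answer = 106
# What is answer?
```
106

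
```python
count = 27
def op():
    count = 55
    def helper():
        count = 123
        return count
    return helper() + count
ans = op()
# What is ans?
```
178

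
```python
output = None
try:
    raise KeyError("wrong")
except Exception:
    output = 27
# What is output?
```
27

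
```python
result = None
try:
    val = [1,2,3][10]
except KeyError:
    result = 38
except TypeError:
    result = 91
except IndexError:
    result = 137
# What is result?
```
137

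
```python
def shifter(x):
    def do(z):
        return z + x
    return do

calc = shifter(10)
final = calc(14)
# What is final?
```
24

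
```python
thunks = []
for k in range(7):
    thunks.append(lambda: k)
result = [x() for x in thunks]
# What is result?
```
[6, 6, 6, 6, 6, 6, 6]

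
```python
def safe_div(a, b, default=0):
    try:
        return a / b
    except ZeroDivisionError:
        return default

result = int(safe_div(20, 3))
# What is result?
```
6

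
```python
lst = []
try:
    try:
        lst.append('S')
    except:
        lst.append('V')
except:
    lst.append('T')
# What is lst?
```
['S']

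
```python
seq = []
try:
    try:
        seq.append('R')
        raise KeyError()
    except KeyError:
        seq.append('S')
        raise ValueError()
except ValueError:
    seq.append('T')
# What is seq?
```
['R', 'S', 'T']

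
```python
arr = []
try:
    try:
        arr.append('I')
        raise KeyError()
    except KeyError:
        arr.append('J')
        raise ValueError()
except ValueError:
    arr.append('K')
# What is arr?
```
['I', 'J', 'K']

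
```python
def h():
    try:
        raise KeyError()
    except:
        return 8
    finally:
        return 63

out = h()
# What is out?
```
63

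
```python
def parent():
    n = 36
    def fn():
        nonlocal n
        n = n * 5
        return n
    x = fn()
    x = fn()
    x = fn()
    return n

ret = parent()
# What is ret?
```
4500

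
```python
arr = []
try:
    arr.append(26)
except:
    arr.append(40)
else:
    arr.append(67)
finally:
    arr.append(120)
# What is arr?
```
[26, 67, 120]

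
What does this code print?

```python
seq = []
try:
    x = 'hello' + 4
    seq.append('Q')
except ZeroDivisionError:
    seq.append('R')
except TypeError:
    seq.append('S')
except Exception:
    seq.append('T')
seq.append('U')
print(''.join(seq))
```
SU

TypeError matches before generic Exception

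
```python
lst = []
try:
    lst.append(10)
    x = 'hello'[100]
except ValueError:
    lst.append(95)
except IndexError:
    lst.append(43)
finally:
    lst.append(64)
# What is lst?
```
[10, 43, 64]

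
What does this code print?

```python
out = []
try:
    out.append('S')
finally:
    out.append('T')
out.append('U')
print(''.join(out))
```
STU

try/finally without except, no exception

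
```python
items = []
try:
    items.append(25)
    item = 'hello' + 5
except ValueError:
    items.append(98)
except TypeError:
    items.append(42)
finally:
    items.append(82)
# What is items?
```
[25, 42, 82]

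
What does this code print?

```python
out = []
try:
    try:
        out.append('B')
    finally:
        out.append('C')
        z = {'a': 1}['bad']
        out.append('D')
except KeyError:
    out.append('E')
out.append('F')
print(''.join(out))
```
BCEF

Exception in inner finally caught by outer except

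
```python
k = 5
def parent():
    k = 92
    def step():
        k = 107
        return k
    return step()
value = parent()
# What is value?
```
107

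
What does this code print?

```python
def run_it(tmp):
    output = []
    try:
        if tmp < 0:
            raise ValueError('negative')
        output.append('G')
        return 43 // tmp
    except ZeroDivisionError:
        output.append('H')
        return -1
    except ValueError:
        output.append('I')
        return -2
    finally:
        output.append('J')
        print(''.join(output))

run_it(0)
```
GHJ

tmp=0 causes ZeroDivisionError, caught, finally prints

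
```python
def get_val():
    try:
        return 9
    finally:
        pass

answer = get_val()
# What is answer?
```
9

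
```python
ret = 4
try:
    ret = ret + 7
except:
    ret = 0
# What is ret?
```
11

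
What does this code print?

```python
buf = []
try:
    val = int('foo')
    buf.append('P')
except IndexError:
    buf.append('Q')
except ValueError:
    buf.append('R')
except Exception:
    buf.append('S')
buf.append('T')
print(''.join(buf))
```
RT

ValueError matches before generic Exception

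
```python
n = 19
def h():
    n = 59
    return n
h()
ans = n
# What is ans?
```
19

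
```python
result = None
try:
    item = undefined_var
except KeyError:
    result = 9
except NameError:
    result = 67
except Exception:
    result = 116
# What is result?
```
67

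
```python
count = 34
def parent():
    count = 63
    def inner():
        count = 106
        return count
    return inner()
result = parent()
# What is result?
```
106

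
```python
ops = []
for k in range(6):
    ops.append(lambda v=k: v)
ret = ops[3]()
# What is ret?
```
3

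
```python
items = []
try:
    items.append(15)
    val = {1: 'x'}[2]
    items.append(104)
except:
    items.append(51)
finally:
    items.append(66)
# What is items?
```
[15, 51, 66]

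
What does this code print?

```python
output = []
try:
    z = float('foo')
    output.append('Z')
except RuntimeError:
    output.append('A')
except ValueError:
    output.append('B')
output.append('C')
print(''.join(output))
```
BC

ValueError is caught by its specific handler, not RuntimeError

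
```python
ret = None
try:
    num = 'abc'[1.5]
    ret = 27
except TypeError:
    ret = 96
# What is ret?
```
96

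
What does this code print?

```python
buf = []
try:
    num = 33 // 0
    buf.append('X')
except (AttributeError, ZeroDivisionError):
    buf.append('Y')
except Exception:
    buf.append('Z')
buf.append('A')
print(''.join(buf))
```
YA

ZeroDivisionError matches tuple containing it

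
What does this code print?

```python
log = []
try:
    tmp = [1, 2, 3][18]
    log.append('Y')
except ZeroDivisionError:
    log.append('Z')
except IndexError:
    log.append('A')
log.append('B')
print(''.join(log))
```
AB

IndexError is caught by its specific handler, not ZeroDivisionError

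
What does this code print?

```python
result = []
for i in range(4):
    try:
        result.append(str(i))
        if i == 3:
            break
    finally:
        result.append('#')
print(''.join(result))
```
0#1#2#3#

finally runs even when breaking out of loop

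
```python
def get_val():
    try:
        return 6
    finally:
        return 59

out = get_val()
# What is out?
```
59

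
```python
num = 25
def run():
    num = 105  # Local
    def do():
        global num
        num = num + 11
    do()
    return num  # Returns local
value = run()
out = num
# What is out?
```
36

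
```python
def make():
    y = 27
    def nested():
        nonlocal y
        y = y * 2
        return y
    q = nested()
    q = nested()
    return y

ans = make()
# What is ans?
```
108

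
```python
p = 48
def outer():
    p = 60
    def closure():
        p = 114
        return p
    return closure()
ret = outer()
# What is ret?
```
114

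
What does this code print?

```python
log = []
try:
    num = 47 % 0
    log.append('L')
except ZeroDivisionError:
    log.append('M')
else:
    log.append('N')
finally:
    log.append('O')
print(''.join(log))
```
MO

Exception: except runs, else skipped, finally runs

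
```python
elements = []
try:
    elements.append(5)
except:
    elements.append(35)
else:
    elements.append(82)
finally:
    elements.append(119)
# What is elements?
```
[5, 82, 119]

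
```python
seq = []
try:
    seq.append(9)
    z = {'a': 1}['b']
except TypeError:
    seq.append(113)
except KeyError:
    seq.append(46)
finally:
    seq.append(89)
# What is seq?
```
[9, 46, 89]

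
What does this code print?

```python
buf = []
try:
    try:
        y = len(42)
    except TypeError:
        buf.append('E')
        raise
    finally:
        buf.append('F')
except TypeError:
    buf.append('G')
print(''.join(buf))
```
EFG

finally runs before re-raised exception propagates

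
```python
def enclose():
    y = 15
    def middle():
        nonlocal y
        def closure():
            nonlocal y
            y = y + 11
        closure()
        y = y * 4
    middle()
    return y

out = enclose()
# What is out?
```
104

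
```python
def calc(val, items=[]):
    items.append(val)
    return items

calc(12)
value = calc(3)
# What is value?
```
[12, 3]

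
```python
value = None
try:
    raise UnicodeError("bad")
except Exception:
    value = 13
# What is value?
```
13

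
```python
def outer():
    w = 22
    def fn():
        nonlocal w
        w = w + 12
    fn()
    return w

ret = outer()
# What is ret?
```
34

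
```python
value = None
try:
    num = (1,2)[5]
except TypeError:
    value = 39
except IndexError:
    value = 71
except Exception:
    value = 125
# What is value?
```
71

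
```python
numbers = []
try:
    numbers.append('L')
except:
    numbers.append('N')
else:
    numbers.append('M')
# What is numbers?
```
['L', 'M']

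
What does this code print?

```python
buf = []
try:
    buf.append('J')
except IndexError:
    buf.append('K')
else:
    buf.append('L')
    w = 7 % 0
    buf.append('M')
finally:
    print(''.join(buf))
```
JL

Try succeeds, else appends 'L', ZeroDivisionError in else is uncaught, finally prints before exception propagates ('M' never appended)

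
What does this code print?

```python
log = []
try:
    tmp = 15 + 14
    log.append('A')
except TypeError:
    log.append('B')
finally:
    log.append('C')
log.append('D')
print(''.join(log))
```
ACD

finally runs after normal execution too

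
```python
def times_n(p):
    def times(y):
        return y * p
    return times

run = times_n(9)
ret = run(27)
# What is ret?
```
243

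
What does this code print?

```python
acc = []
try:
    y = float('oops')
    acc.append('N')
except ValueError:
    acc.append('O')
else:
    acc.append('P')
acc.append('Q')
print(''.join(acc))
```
OQ

else block skipped when exception is caught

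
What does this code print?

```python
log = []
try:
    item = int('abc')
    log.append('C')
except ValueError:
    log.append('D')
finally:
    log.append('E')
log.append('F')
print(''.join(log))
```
DEF

finally always runs, even after exception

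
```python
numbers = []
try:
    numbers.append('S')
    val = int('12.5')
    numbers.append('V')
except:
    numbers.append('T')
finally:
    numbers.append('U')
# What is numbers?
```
['S', 'T', 'U']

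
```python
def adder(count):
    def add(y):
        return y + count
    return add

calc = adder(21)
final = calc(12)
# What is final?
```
33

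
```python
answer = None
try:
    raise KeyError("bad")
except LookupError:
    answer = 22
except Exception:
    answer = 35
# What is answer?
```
22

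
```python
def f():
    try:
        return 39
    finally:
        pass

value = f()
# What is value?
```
39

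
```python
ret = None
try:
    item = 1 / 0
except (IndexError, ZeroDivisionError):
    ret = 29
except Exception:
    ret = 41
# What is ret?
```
29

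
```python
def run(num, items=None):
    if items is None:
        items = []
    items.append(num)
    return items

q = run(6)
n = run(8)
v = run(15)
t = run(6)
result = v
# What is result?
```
[15]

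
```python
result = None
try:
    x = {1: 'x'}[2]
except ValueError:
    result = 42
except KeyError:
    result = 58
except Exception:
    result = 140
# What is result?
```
58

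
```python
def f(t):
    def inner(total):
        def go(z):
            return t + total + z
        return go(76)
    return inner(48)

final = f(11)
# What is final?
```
135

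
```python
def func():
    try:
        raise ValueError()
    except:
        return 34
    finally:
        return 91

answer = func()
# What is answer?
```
91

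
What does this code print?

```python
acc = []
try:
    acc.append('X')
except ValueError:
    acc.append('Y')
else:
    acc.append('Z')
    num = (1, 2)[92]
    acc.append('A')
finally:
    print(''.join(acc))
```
XZ

Try succeeds, else appends 'Z', IndexError in else is uncaught, finally prints before exception propagates ('A' never appended)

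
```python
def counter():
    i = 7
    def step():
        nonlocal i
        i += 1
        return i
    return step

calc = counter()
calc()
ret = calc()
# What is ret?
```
9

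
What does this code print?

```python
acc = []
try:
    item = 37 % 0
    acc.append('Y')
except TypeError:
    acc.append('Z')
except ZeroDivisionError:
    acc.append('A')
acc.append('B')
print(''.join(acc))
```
AB

ZeroDivisionError is caught by its specific handler, not TypeError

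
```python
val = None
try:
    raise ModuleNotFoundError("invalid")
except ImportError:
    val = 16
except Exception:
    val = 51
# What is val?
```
16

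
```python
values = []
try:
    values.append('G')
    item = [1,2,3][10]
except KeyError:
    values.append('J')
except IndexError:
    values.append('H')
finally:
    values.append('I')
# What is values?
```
['G', 'H', 'I']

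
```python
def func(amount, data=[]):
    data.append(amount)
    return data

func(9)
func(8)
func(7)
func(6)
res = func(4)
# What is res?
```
[9, 8, 7, 6, 4]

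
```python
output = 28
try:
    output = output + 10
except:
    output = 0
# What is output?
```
38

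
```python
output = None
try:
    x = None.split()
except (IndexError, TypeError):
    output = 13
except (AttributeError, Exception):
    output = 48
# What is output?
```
48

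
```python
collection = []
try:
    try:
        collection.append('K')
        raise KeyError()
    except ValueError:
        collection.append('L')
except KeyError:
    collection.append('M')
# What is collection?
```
['K', 'M']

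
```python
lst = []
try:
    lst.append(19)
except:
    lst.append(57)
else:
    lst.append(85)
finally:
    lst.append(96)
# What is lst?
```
[19, 85, 96]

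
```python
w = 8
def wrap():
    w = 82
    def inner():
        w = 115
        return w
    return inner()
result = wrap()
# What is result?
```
115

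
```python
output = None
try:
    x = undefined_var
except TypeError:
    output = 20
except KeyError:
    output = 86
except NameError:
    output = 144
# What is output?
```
144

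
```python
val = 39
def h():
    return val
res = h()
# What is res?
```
39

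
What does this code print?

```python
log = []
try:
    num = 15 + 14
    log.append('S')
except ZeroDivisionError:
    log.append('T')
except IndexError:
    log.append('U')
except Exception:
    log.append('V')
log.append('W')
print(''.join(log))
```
SW

No exception, try block completes normally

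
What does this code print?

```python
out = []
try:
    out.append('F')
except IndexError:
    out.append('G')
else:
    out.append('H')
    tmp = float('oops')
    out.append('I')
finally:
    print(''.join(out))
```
FH

Try succeeds, else appends 'H', ValueError in else is uncaught, finally prints before exception propagates ('I' never appended)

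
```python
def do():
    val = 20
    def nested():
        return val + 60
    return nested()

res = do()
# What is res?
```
80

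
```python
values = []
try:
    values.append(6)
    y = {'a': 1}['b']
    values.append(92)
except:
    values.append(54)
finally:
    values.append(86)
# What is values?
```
[6, 54, 86]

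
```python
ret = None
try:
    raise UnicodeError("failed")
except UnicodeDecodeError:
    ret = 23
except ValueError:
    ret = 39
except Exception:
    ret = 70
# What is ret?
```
39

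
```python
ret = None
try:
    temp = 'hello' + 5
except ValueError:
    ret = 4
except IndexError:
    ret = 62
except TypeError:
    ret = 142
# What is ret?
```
142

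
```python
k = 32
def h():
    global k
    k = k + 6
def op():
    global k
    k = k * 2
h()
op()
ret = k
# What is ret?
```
76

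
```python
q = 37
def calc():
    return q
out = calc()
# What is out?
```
37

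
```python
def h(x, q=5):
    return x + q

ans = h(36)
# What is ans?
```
41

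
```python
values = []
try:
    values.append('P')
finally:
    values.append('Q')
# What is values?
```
['P', 'Q']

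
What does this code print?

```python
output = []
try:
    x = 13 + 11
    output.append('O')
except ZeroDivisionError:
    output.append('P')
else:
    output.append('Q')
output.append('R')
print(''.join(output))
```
OQR

else block runs when no exception occurs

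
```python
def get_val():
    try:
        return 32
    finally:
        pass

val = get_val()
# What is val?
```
32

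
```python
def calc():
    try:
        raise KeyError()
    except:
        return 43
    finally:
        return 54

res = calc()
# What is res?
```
54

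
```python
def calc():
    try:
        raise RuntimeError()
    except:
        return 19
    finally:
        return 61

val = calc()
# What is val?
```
61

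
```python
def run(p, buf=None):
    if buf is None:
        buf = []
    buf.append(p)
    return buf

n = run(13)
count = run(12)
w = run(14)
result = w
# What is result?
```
[14]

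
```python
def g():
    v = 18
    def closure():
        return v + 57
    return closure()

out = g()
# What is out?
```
75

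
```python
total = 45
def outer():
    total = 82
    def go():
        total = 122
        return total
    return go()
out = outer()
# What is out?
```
122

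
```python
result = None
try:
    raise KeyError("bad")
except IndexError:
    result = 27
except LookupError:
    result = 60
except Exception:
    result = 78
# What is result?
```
60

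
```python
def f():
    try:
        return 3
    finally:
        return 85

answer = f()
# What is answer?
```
85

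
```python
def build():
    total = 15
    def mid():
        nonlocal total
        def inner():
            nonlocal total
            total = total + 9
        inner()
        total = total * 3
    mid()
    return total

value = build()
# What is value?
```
72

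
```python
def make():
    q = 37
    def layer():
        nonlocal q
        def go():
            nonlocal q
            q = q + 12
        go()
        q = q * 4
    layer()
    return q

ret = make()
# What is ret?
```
196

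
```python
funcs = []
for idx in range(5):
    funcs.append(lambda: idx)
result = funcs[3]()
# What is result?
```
4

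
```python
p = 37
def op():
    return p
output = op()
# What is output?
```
37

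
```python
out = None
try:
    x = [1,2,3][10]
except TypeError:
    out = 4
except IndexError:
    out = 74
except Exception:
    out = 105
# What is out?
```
74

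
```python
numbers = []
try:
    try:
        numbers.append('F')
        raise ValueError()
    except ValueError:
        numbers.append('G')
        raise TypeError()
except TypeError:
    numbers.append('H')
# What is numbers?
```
['F', 'G', 'H']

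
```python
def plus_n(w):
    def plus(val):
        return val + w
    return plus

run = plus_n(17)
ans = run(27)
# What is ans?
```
44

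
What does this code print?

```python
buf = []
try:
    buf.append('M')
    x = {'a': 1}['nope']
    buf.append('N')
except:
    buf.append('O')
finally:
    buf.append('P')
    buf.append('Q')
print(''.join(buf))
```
MOPQ

Code before exception runs, then except, then all of finally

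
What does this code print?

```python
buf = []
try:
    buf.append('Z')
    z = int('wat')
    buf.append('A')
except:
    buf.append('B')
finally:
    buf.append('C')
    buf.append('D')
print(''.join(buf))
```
ZBCD

Code before exception runs, then except, then all of finally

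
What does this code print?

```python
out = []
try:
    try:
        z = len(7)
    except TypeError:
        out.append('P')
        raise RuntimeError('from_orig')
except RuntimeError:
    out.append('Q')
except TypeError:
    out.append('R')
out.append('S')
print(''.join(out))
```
PQS

RuntimeError raised and caught, original TypeError not re-raised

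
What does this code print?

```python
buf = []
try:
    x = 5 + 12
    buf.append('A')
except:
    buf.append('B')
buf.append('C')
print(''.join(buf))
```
AC

No exception, try block completes normally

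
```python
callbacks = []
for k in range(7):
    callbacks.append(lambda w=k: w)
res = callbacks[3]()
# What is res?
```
3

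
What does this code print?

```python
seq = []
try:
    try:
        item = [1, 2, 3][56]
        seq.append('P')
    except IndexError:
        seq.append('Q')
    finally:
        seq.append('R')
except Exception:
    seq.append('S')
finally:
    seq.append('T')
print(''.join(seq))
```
QRT

Both finally blocks run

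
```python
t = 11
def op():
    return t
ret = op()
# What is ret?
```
11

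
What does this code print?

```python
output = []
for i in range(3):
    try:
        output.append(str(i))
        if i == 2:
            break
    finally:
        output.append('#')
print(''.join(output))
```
0#1#2#

finally runs even when breaking out of loop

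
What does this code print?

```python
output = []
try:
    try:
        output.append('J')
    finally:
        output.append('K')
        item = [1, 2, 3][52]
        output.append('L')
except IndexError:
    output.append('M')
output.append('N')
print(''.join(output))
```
JKMN

Exception in inner finally caught by outer except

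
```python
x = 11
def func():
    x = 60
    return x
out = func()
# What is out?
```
60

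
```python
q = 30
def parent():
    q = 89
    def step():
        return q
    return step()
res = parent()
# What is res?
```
89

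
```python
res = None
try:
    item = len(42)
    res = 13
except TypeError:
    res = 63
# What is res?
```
63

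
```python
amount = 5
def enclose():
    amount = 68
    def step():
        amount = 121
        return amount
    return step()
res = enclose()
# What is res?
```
121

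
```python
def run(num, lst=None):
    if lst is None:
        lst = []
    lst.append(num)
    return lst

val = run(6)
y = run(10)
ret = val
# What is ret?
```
[6]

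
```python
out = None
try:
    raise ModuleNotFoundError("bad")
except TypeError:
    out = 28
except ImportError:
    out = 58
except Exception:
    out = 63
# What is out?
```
58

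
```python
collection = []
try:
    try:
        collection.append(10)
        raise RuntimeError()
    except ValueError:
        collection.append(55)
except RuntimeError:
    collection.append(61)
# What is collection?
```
[10, 61]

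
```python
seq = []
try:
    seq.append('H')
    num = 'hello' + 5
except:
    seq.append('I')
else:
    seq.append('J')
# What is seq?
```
['H', 'I']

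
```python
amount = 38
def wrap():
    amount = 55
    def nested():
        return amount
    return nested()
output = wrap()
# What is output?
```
55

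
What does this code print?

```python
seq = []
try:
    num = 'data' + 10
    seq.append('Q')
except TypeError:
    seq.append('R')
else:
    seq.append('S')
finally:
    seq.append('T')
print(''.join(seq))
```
RT

Exception: except runs, else skipped, finally runs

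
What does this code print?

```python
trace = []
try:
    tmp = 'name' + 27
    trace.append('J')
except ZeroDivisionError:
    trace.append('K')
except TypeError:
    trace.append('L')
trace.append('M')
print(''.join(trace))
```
LM

TypeError is caught by its specific handler, not ZeroDivisionError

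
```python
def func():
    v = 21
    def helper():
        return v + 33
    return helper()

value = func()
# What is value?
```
54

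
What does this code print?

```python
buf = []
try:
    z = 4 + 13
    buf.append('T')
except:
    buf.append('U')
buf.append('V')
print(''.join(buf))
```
TV

No exception, try block completes normally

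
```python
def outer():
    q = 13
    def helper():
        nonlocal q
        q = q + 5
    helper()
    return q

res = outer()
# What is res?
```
18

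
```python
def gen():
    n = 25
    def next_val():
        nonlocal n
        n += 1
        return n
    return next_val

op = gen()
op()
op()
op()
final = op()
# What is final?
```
29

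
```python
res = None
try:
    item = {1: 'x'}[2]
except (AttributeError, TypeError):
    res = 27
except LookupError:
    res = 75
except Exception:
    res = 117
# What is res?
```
75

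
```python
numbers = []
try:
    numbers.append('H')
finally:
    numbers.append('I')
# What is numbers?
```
['H', 'I']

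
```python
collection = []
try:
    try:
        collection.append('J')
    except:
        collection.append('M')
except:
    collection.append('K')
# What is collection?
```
['J']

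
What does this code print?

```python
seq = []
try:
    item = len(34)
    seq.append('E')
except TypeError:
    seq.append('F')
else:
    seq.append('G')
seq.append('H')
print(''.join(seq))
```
FH

else block skipped when exception is caught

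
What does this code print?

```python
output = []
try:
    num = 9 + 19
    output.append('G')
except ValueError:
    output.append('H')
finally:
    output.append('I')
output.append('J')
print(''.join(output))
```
GIJ

finally runs after normal execution too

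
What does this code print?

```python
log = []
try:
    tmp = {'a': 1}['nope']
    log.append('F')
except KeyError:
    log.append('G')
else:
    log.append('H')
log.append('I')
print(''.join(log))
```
GI

else block skipped when exception is caught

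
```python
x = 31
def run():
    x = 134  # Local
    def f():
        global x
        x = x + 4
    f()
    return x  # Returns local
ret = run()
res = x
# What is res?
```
35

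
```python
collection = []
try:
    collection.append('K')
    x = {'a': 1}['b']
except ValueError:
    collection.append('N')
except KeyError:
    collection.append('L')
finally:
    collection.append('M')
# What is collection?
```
['K', 'L', 'M']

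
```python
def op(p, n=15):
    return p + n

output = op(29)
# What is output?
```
44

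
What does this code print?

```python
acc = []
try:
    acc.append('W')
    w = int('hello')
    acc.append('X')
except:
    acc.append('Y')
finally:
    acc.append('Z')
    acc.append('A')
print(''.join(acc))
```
WYZA

Code before exception runs, then except, then all of finally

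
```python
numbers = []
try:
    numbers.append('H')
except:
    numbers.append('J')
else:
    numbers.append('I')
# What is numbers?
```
['H', 'I']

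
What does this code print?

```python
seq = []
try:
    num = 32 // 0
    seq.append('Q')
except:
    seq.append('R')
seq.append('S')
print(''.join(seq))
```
RS

Exception raised in try, caught by bare except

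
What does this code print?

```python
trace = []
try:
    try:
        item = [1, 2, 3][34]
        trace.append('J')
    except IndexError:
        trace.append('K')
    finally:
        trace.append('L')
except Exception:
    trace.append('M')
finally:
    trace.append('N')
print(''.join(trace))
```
KLN

Both finally blocks run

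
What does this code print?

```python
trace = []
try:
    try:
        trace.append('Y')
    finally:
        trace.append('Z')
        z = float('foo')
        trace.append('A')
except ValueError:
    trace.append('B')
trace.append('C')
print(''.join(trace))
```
YZBC

Exception in inner finally caught by outer except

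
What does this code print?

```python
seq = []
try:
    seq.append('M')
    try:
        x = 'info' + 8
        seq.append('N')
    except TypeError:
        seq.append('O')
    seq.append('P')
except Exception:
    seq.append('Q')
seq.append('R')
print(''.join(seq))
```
MOPR

Inner exception caught by inner handler, outer continues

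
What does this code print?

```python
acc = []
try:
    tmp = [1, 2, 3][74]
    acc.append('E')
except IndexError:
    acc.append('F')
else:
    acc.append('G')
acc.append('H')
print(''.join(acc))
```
FH

else block skipped when exception is caught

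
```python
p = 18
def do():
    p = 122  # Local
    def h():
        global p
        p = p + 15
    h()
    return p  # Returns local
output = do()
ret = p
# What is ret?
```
33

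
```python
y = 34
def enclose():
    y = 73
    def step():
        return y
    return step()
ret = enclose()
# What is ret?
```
73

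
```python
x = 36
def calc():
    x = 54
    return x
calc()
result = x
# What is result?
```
36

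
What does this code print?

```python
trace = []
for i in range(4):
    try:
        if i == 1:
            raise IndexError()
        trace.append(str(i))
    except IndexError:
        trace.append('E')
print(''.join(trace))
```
0E23

Exception on i=1 caught, loop continues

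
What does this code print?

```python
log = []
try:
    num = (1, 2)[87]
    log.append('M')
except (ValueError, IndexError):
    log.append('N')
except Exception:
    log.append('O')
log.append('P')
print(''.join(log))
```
NP

IndexError matches tuple containing it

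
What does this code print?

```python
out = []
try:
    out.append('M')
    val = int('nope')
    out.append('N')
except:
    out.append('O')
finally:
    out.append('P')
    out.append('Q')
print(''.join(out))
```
MOPQ

Code before exception runs, then except, then all of finally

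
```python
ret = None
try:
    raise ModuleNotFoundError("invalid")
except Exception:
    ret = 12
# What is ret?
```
12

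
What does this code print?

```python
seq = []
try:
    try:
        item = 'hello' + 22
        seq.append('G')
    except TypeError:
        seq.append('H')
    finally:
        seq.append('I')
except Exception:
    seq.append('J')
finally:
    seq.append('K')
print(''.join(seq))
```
HIK

Both finally blocks run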